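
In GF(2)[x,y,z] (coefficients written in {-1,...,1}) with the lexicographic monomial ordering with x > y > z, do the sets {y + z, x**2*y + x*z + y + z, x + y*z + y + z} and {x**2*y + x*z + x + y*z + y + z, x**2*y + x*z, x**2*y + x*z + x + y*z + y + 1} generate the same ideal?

Since reduced Gröbner bases are canonical representatives of ideals under a given ordering, it suffices to compute and compare them.
Buchberger on the first generating set:
f_1 = y + z, LT = y.
f_2 = x**2*y + x*z + y + z, LT = x**2*y.
f_3 = x + y*z + y + z, LT = x.

S(f_1,f_2): lcm = x**2*y. S = x**2*z + x*z + y + z.
  leading term x**2*z: subtract (x*z)·f_3 from x**2*z + x*z + y + z → x*y*z**2 + x*y*z + x*z**2 + x*z + y + z
  leading term x*y*z**2: subtract (x*z**2)·f_1 from x*y*z**2 + x*y*z + x*z**2 + x*z + y + z → x*y*z + x*z**3 + x*z**2 + x*z + y + z
  leading term x*y*z: subtract (x*z)·f_1 from x*y*z + x*z**3 + x*z**2 + x*z + y + z → x*z**3 + x*z + y + z
  leading term x*z**3: subtract (z**3)·f_3 from x*z**3 + x*z + y + z → x*z + y*z**4 + y*z**3 + y + z**4 + z
  leading term x*z: subtract (z)·f_3 from x*z + y*z**4 + y*z**3 + y + z**4 + z → y*z**4 + y*z**3 + y*z**2 + y*z + y + z**4 + z**2 + z
  leading term y*z**4: subtract (z**4)·f_1 from y*z**4 + y*z**3 + y*z**2 + y*z + y + z**4 + z**2 + z → y*z**3 + y*z**2 + y*z + y + z**5 + z**4 + z**2 + z
  leading term y*z**3: subtract (z**3)·f_1 from y*z**3 + y*z**2 + y*z + y + z**5 + z**4 + z**2 + z → y*z**2 + y*z + y + z**5 + z**2 + z
  leading term y*z**2: subtract (z**2)·f_1 from y*z**2 + y*z + y + z**5 + z**2 + z → y*z + y + z**5 + z**3 + z**2 + z
  leading term y*z: subtract (z)·f_1 from y*z + y + z**5 + z**3 + z**2 + z → y + z**5 + z**3 + z
  leading term y: subtract (1)·f_1 from y + z**5 + z**3 + z → z**5 + z**3
  leading term z**5: no divisor's leading term divides it; move z**5 to the remainder.
  leading term z**3: no divisor's leading term divides it; move z**3 to the remainder.
  remainder z**5 + z**3 ≠ 0; add g_4 = z**5 + z**3 to the basis.

The other S-polynomials (S(f_1,f_3), S(f_2,f_3), S(f_1,g_4), S(f_2,g_4), S(f_3,g_4)) all reduce to 0 modulo the current basis, so we have a Gröbner basis.
Inter-reduce: drop elements whose leading term is divisible by another's, tail-reduce, and make monic.
Reduced Gröbner basis: {x + z**2, y + z, z**5 + z**3}.

Buchberger on the second generating set:
h_1 = x**2*y + x*z + x + y*z + y + z, LT = x**2*y.
h_2 = x**2*y + x*z, LT = x**2*y.
h_3 = x**2*y + x*z + x + y*z + y + 1, LT = x**2*y.

S(h_1,h_2): lcm = x**2*y. S = x + y*z + y + z.
  leading term x: no divisor's leading term divides it; move x to the remainder.
  leading term y*z: no divisor's leading term divides it; move y*z to the remainder.
  leading term y: no divisor's leading term divides it; move y to the remainder.
  leading term z: no divisor's leading term divides it; move z to the remainder.
  remainder x + y*z + y + z ≠ 0; add k_4 = x + y*z + y + z to the basis.

S(h_1,h_3): lcm = x**2*y. S = z + 1.
  leading term z: no divisor's leading term divides it; move z to the remainder.
  leading term 1: no divisor's leading term divides it; move 1 to the remainder.
  remainder z + 1 ≠ 0; add k_5 = z + 1 to the basis.

S(h_1,k_4): lcm = x**2*y. S = x*y**2*z + x*y**2 + x*y*z + x*z + x + y*z + y + z.
  leading term x*y**2*z: subtract (y**2*z)·k_4 from x*y**2*z + x*y**2 + x*y*z + x*z + x + y*z + y + z → x*y**2 + x*y*z + x*z + x + y**3*z**2 + y**3*z + y**2*z**2 + y*z + y + z
  leading term x*y**2: subtract (y**2)·k_4 from x*y**2 + x*y*z + x*z + x + y**3*z**2 + y**3*z + y**2*z**2 + y*z + y + z → x*y*z + x*z + x + y**3*z**2 + y**3 + y**2*z**2 + y**2*z + y*z + y + z
  leading term x*y*z: subtract (y*z)·k_4 from x*y*z + x*z + x + y**3*z**2 + y**3 + y**2*z**2 + y**2*z + y*z + y + z → x*z + x + y**3*z**2 + y**3 + y*z**2 + y*z + y + z
  leading term x*z: subtract (z)·k_4 from x*z + x + y**3*z**2 + y**3 + y*z**2 + y*z + y + z → x + y**3*z**2 + y**3 + y + z**2 + z
  leading term x: subtract (1)·k_4 from x + y**3*z**2 + y**3 + y + z**2 + z → y**3*z**2 + y**3 + y*z + z**2
  leading term y**3*z**2: subtract (y**3*z)·k_5 from y**3*z**2 + y**3 + y*z + z**2 → y**3*z + y**3 + y*z + z**2
  leading term y**3*z: subtract (y**3)·k_5 from y**3*z + y**3 + y*z + z**2 → y*z + z**2
  leading term y*z: subtract (y)·k_5 from y*z + z**2 → y + z**2
  leading term y: no divisor's leading term divides it; move y to the remainder.
  leading term z**2: subtract (z)·k_5 from z**2 → z
  leading term z: subtract (1)·k_5 from z → 1
  leading term 1: no divisor's leading term divides it; move 1 to the remainder.
  remainder y + 1 ≠ 0; add k_6 = y + 1 to the basis.

The other S-polynomials (S(h_2,h_3), S(h_2,k_4), S(h_3,k_4), S(h_1,k_5), S(h_2,k_5), S(h_3,k_5), S(k_4,k_5), S(h_1,k_6), S(h_2,k_6), S(h_3,k_6), S(k_4,k_6), S(k_5,k_6)) all reduce to 0 modulo the current basis, so we have a Gröbner basis.
Inter-reduce: drop elements whose leading term is divisible by another's, tail-reduce, and make monic.
Reduced Gröbner basis: {x + 1, y + 1, z + 1}.

These differ, so the ideals are not equal.

No, the ideals differ.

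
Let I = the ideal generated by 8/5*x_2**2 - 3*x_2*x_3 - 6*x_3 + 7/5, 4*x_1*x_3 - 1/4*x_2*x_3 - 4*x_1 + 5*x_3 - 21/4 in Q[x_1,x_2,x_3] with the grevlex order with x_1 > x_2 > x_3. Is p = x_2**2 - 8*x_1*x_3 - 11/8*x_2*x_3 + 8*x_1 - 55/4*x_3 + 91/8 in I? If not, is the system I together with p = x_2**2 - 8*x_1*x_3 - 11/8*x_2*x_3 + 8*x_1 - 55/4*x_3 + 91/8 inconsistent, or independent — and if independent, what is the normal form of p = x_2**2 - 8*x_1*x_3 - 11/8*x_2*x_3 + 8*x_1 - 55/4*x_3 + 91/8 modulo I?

First compute the reduced Gröbner basis of I by Buchberger's algorithm.
f_1 = 8/5*x_2**2 - 3*x_2*x_3 - 6*x_3 + 7/5, LT = x_2**2.
f_2 = 4*x_1*x_3 - 1/4*x_2*x_3 - 4*x_1 + 5*x_3 - 21/4, LT = x_1*x_3.

S(f_1,f_2): leading monomials are coprime, so the S-polynomial reduces to 0 (Buchberger's first criterion).
Every S-polynomial of the final basis reduces to 0, so we have a Gröbner basis.
Inter-reduce: drop elements whose leading term is divisible by another's, tail-reduce, and make monic.
Reduced Gröbner basis: {x_2**2 - 15/8*x_2*x_3 - 15/4*x_3 + 7/8, x_1*x_3 - 1/16*x_2*x_3 - x_1 + 5/4*x_3 - 21/16}.
Label its elements g_1 = x_2**2 - 15/8*x_2*x_3 - 15/4*x_3 + 7/8, g_2 = x_1*x_3 - 1/16*x_2*x_3 - x_1 + 5/4*x_3 - 21/16.

Reduce p = x_2**2 - 8*x_1*x_3 - 11/8*x_2*x_3 + 8*x_1 - 55/4*x_3 + 91/8 modulo G:
  leading term x_2**2: subtract (1)·g_1 from x_2**2 - 8*x_1*x_3 - 11/8*x_2*x_3 + 8*x_1 - 55/4*x_3 + 91/8 → -8*x_1*x_3 + 1/2*x_2*x_3 + 8*x_1 - 10*x_3 + 21/2
  leading term x_1*x_3: subtract (-8)·g_2 from -8*x_1*x_3 + 1/2*x_2*x_3 + 8*x_1 - 10*x_3 + 21/2 → 0
  normal form = 0.
Since the normal form is 0, p ∈ I.

Ideal membership is decidable via reduction modulo a Gröbner basis.

x_2**2 - 8*x_1*x_3 - 11/8*x_2*x_3 + 8*x_1 - 55/4*x_3 + 91/8 lies in I (it reduces to 0).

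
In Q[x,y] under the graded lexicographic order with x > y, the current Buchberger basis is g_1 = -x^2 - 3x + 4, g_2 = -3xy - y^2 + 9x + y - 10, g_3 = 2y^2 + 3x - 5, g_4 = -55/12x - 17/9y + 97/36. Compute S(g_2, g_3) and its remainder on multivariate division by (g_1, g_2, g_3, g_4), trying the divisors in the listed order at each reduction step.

S(g_2, g_3) = 1/3y^3 - 3/2x^2 - 3xy - 1/3y^2 + 5/2x + 10/3y; remainder on division = 818/165y + 818/165.

lcm(LM(g_2), LM(g_3)) = xy^2.
S = (lcm/LT(g_2))·g_2 − (lcm/LT(g_3))·g_3 = 1/3y^3 - 3/2x^2 - 3xy - 1/3y^2 + 5/2x + 10/3y.
Reduce S modulo (g_1, g_2, g_3, g_4) in that order:
  leading term y^3: subtract (1/6y)·g_3 from 1/3y^3 - 3/2x^2 - 3xy - 1/3y^2 + 5/2x + 10/3y → -3/2x^2 - 7/2xy - 1/3y^2 + 5/2x + 25/6y
  leading term x^2: subtract (3/2)·g_1 from -3/2x^2 - 7/2xy - 1/3y^2 + 5/2x + 25/6y → -7/2xy - 1/3y^2 + 7x + 25/6y - 6
  leading term xy: subtract (7/6)·g_2 from -7/2xy - 1/3y^2 + 7x + 25/6y - 6 → 5/6y^2 - 7/2x + 3y + 17/3
  leading term y^2: subtract (5/12)·g_3 from 5/6y^2 - 7/2x + 3y + 17/3 → -19/4x + 3y + 31/4
  leading term x: subtract (57/55)·g_4 from -19/4x + 3y + 31/4 → 818/165y + 818/165
  leading term y: no divisor's leading term divides it; move 818/165y to the remainder.
  leading term 1: no divisor's leading term divides it; move 818/165 to the remainder.
The remainder 818/165y + 818/165 is nonzero, so it would be added as the next basis element.
An S-polynomial is built so that the two leading terms cancel; whether anything survives reduction is exactly the Gröbner-basis criterion.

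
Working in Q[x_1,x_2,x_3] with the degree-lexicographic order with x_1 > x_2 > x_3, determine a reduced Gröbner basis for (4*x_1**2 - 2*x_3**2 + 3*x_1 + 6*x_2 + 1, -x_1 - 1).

G = {x_3**2 - 3*x_2 - 1, x_1 + 1}

f_1 = 4*x_1**2 - 2*x_3**2 + 3*x_1 + 6*x_2 + 1, LT = x_1**2.
f_2 = -x_1 - 1, LT = x_1.

S(f_1,f_2): lcm = x_1**2. S = -1/2*x_3**2 - 1/4*x_1 + 3/2*x_2 + 1/4.
  leading term x_3**2: no divisor's leading term divides it; move -1/2*x_3**2 to the remainder.
  leading term x_1: subtract (1/4)·f_2 from -1/4*x_1 + 3/2*x_2 + 1/4 → 3/2*x_2 + 1/2
  leading term x_2: no divisor's leading term divides it; move 3/2*x_2 to the remainder.
  leading term 1: no divisor's leading term divides it; move 1/2 to the remainder.
  remainder -1/2*x_3**2 + 3/2*x_2 + 1/2 ≠ 0; add g_3 = -1/2*x_3**2 + 3/2*x_2 + 1/2 to the basis.

The other S-polynomials (S(f_1,g_3), S(f_2,g_3)) all reduce to 0 modulo the current basis, so we have a Gröbner basis.
Inter-reduce: drop elements whose leading term is divisible by another's, tail-reduce, and make monic.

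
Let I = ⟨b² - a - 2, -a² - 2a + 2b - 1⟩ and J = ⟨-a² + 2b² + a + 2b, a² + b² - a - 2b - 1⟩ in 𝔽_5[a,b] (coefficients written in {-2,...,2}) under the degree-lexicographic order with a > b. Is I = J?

No, the ideals differ.

Since reduced Gröbner bases are canonical representatives of ideals under a given ordering, it suffices to compute and compare them.
Buchberger on the first generating set:
f_1 = b² - a - 2, LT = b².
f_2 = -a² - 2a + 2b - 1, LT = a².

S(f_1,f_2): leading monomials are coprime, so the S-polynomial reduces to 0 (Buchberger's first criterion).
Every S-polynomial of the final basis reduces to 0, so we have a Gröbner basis.
Inter-reduce: drop elements whose leading term is divisible by another's, tail-reduce, and make monic.
Reduced Gröbner basis: {a² + 2a - 2b + 1, b² - a - 2}.

Buchberger on the second generating set:
h_1 = -a² + 2b² + a + 2b, LT = a².
h_2 = a² + b² - a - 2b - 1, LT = a².

S(h_1,h_2): lcm = a². S = 2b² + 1.
  leading term b²: no divisor's leading term divides it; move 2b² to the remainder.
  leading term 1: no divisor's leading term divides it; move 1 to the remainder.
  remainder 2b² + 1 ≠ 0; add k_3 = 2b² + 1 to the basis.

S(h_1,k_3): leading monomials are coprime, so the S-polynomial reduces to 0 (Buchberger's first criterion).
S(h_2,k_3): leading monomials are coprime, so the S-polynomial reduces to 0 (Buchberger's first criterion).
Every S-polynomial of the final basis reduces to 0, so we have a Gröbner basis.
Inter-reduce: drop elements whose leading term is divisible by another's, tail-reduce, and make monic.
Reduced Gröbner basis: {a² - a - 2b + 1, b² - 2}.

The bases are distinct; the ideals are different.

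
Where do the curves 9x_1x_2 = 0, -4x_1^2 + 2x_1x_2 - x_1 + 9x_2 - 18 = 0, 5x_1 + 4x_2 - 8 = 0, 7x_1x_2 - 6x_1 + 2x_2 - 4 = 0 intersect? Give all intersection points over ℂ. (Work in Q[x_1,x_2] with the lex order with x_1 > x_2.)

Compute a lex Gröbner basis by Buchberger's algorithm.
f_1 = 9x_1x_2, LT = x_1x_2.
f_2 = -4x_1^2 + 2x_1x_2 - x_1 + 9x_2 - 18, LT = x_1^2.
f_3 = 5x_1 + 4x_2 - 8, LT = x_1.
f_4 = 7x_1x_2 - 6x_1 + 2x_2 - 4, LT = x_1x_2.

S(f_1,f_2): lcm = x_1^2x_2. S = 1/2x_1x_2^2 - 1/4x_1x_2 + 9/4x_2^2 - 9/2x_2.
  leading term x_1x_2^2: subtract (1/18x_2)·f_1 from 1/2x_1x_2^2 - 1/4x_1x_2 + 9/4x_2^2 - 9/2x_2 → -1/4x_1x_2 + 9/4x_2^2 - 9/2x_2
  leading term x_1x_2: subtract (-1/36)·f_1 from -1/4x_1x_2 + 9/4x_2^2 - 9/2x_2 → 9/4x_2^2 - 9/2x_2
  leading term x_2^2: no divisor's leading term divides it; move 9/4x_2^2 to the remainder.
  leading term x_2: no divisor's leading term divides it; move -9/2x_2 to the remainder.
  remainder 9/4x_2^2 - 9/2x_2 ≠ 0; add h_5 = 9/4x_2^2 - 9/2x_2 to the basis.

S(f_1,f_4): lcm = x_1x_2. S = 6/7x_1 - 2/7x_2 + 4/7.
  leading term x_1: subtract (6/35)·f_3 from 6/7x_1 - 2/7x_2 + 4/7 → -34/35x_2 + 68/35
  leading term x_2: no divisor's leading term divides it; move -34/35x_2 to the remainder.
  leading term 1: no divisor's leading term divides it; move 68/35 to the remainder.
  remainder -34/35x_2 + 68/35 ≠ 0; add h_6 = -34/35x_2 + 68/35 to the basis.

The other S-polynomials (S(f_1,f_3), S(f_2,f_3), S(f_2,f_4), S(f_3,f_4), S(f_1,h_5), S(f_2,h_5), S(f_3,h_5), S(f_4,h_5), S(f_1,h_6), S(f_2,h_6), S(f_3,h_6), S(f_4,h_6), S(h_5,h_6)) all reduce to 0 modulo the current basis, so we have a Gröbner basis.
Inter-reduce: drop elements whose leading term is divisible by another's, tail-reduce, and make monic.
Reduced Gröbner basis: {x_1, x_2 - 2}.

The lex basis is triangular: the last element involves only x_2. Solving x_2 - 2 = 0 gives x_2 ∈ {2}; substituting each value into the earlier elements determines the remaining variables.
  x_2 = 2: the earlier basis element becomes x_1 = 0, giving x_1 = 0 — point (0, 2).
Substituting each solution back into the original system confirms all equations vanish.

{(0, 2)}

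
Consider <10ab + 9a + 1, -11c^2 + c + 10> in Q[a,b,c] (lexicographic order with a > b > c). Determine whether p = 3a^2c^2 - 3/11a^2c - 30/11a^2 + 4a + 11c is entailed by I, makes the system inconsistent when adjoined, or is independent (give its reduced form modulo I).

First compute the reduced Gröbner basis of I by Buchberger's algorithm.
f_1 = 10ab + 9a + 1, LT = ab.
f_2 = -11c^2 + c + 10, LT = c^2.

The S-polynomials (S(f_1,f_2)) all reduce to 0 modulo the current basis, so we have a Gröbner basis.
Inter-reduce: drop elements whose leading term is divisible by another's, tail-reduce, and make monic.
Reduced Gröbner basis: {ab + 9/10a + 1/10, c^2 - 1/11c - 10/11}.
Label its elements g_1 = ab + 9/10a + 1/10, g_2 = c^2 - 1/11c - 10/11.

Reduce p = 3a^2c^2 - 3/11a^2c - 30/11a^2 + 4a + 11c modulo G:
  leading term a^2c^2: subtract (3a^2)·g_2 from 3a^2c^2 - 3/11a^2c - 30/11a^2 + 4a + 11c → 4a + 11c
  leading term a: no divisor's leading term divides it; move 4a to the remainder.
  leading term c: no divisor's leading term divides it; move 11c to the remainder.
  normal form = 4a + 11c.
The normal form is nonzero, so p ∉ I. Since p minus its normal form lies in I, I + (p) = I + (r) where r = 4a + 11c; decide whether this ideal is the whole ring.
Run Buchberger on G together with r (pairs among the g_i already reduce to 0 since G is a Gröbner basis):
g_1 = ab + 9/10a + 1/10, LT = ab.
g_2 = c^2 - 1/11c - 10/11, LT = c^2.
r = 4a + 11c, LT = a.

S(g_1,r): lcm = ab. S = 9/10a - 11/4bc + 1/10.
  reduce S modulo (g_1, g_2, r):
  remainder -11/4bc - 99/40c + 1/10 ≠ 0; add m_4 = -11/4bc - 99/40c + 1/10 to the basis.

S(g_2,m_4): lcm = bc^2. S = -1/11bc - 10/11b - 9/10c^2 + 2/55c.
  reduce S modulo (g_1, g_2, r, m_4):
  remainder -10/11b + 2/55c - 497/605 ≠ 0; add m_5 = -10/11b + 2/55c - 497/605 to the basis.

The other S-polynomials (S(g_1,g_2), S(g_2,r), S(g_1,m_4), S(r,m_4), S(g_1,m_5), S(g_2,m_5), S(r,m_5), S(m_4,m_5)) all reduce to 0 modulo the current basis, so we have a Gröbner basis.
Inter-reduce: drop elements whose leading term is divisible by another's, tail-reduce, and make monic.
Reduced Gröbner basis: {a + 11/4c, b - 1/25c + 497/550, c^2 - 1/11c - 10/11}.
The reduced Gröbner basis of I + (p) is {a + 11/4c, b - 1/25c + 497/550, c^2 - 1/11c - 10/11} ≠ {1}, a proper ideal, so the enlarged system stays consistent: p is independent of I, with normal form 4a + 11c.

3a^2c^2 - 3/11a^2c - 30/11a^2 + 4a + 11c is independent of I; its normal form modulo I is 4a + 11c.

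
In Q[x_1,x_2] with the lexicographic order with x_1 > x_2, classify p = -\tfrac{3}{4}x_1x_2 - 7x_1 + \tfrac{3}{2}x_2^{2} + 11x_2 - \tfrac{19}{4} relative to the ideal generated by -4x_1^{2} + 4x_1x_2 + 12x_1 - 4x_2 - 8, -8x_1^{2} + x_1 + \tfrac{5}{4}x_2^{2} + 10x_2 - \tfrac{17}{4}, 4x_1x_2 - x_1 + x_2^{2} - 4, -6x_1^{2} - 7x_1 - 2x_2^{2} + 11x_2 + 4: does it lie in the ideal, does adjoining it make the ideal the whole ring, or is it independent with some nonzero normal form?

-\tfrac{3}{4}x_1x_2 - 7x_1 + \tfrac{3}{2}x_2^{2} + 11x_2 - \tfrac{19}{4} lies in I (it reduces to 0).

First compute the reduced Gröbner basis of I by Buchberger's algorithm.
f_1 = -4x_1^{2} + 4x_1x_2 + 12x_1 - 4x_2 - 8, LT = x_1^{2}.
f_2 = -8x_1^{2} + x_1 + \tfrac{5}{4}x_2^{2} + 10x_2 - \tfrac{17}{4}, LT = x_1^{2}.
f_3 = 4x_1x_2 - x_1 + x_2^{2} - 4, LT = x_1x_2.
f_4 = -6x_1^{2} - 7x_1 - 2x_2^{2} + 11x_2 + 4, LT = x_1^{2}.

S(f_1,f_2): lcm = x_1^{2}. S = -x_1x_2 - \tfrac{23}{8}x_1 + \tfrac{5}{32}x_2^{2} + \tfrac{9}{4}x_2 + \tfrac{47}{32}.
  reduce S modulo (f_1, f_2, f_3, f_4):
  remainder -\tfrac{25}{8}x_1 + \tfrac{13}{32}x_2^{2} + \tfrac{9}{4}x_2 + \tfrac{15}{32} ≠ 0; add h_5 = -\tfrac{25}{8}x_1 + \tfrac{13}{32}x_2^{2} + \tfrac{9}{4}x_2 + \tfrac{15}{32} to the basis.

S(f_1,f_3): lcm = x_1^{2}x_2. S = \tfrac{1}{4}x_1^{2} - \tfrac{5}{4}x_1x_2^{2} - 3x_1x_2 + x_1 + x_2^{2} + 2x_2.
  reduce S modulo (f_1, f_2, f_3, f_4, h_5):
  remainder \tfrac{5}{16}x_2^{3} + \tfrac{12119}{6400}x_2^{2} + \tfrac{967}{800}x_2 - \tfrac{4371}{1280} ≠ 0; add h_6 = \tfrac{5}{16}x_2^{3} + \tfrac{12119}{6400}x_2^{2} + \tfrac{967}{800}x_2 - \tfrac{4371}{1280} to the basis.

S(f_1,f_4): lcm = x_1^{2}. S = -x_1x_2 - \tfrac{25}{6}x_1 - \tfrac{1}{3}x_2^{2} + \tfrac{17}{6}x_2 + \tfrac{8}{3}.
  reduce S modulo (f_1, f_2, f_3, f_4, h_5, h_6):
  remainder -\tfrac{263}{400}x_2^{2} - \tfrac{26}{75}x_2 + \tfrac{241}{240} ≠ 0; add h_7 = -\tfrac{263}{400}x_2^{2} - \tfrac{26}{75}x_2 + \tfrac{241}{240} to the basis.

S(f_2,f_3): lcm = x_1^{2}x_2. S = \tfrac{1}{4}x_1^{2} - \tfrac{1}{4}x_1x_2^{2} - \tfrac{1}{8}x_1x_2 + x_1 - \tfrac{5}{32}x_2^{3} - \tfrac{5}{4}x_2^{2} + \tfrac{17}{32}x_2.
  reduce S modulo (f_1, f_2, f_3, f_4, h_5, h_6, h_7):
  remainder \tfrac{482713}{252480}x_2 - \tfrac{482713}{252480} ≠ 0; add h_8 = \tfrac{482713}{252480}x_2 - \tfrac{482713}{252480} to the basis.

The other S-polynomials (S(f_2,f_4), S(f_3,f_4), S(f_1,h_5), S(f_2,h_5), S(f_3,h_5), S(f_4,h_5), S(f_1,h_6), S(f_2,h_6), S(f_3,h_6), S(f_4,h_6), S(h_5,h_6), S(f_1,h_7), S(f_2,h_7), S(f_3,h_7), S(f_4,h_7), S(h_5,h_7), S(h_6,h_7), S(f_1,h_8), S(f_2,h_8), S(f_3,h_8), S(f_4,h_8), S(h_5,h_8), S(h_6,h_8), S(h_7,h_8)) all reduce to 0 modulo the current basis, so we have a Gröbner basis.
Inter-reduce: drop elements whose leading term is divisible by another's, tail-reduce, and make monic.
Reduced Gröbner basis: {x_1 - 1, x_2 - 1}.
Label its elements g_1 = x_1 - 1, g_2 = x_2 - 1.

Reduce p = -\tfrac{3}{4}x_1x_2 - 7x_1 + \tfrac{3}{2}x_2^{2} + 11x_2 - \tfrac{19}{4} modulo G:
  leading term x_1x_2: subtract (-\tfrac{3}{4}x_2)·g_1 from -\tfrac{3}{4}x_1x_2 - 7x_1 + \tfrac{3}{2}x_2^{2} + 11x_2 - \tfrac{19}{4} → -7x_1 + \tfrac{3}{2}x_2^{2} + \tfrac{41}{4}x_2 - \tfrac{19}{4}
  leading term x_1: subtract (-7)·g_1 from -7x_1 + \tfrac{3}{2}x_2^{2} + \tfrac{41}{4}x_2 - \tfrac{19}{4} → \tfrac{3}{2}x_2^{2} + \tfrac{41}{4}x_2 - \tfrac{47}{4}
  leading term x_2^{2}: subtract (\tfrac{3}{2}x_2)·g_2 from \tfrac{3}{2}x_2^{2} + \tfrac{41}{4}x_2 - \tfrac{47}{4} → \tfrac{47}{4}x_2 - \tfrac{47}{4}
  leading term x_2: subtract (\tfrac{47}{4})·g_2 from \tfrac{47}{4}x_2 - \tfrac{47}{4} → 0
  normal form = 0.
Since the normal form is 0, p ∈ I.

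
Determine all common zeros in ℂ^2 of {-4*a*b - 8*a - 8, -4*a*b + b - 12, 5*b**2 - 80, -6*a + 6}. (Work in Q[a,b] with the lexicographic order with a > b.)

Compute a lex Gröbner basis by Buchberger's algorithm.
f_1 = -4*a*b - 8*a - 8, LT = a*b.
f_2 = -4*a*b + b - 12, LT = a*b.
f_3 = 5*b**2 - 80, LT = b**2.
f_4 = -6*a + 6, LT = a.

S(f_1,f_2): lcm = a*b. S = 2*a + 1/4*b - 1.
  reduce S modulo (f_1, f_2, f_3, f_4):
  remainder 1/4*b + 1 ≠ 0; add h_5 = 1/4*b + 1 to the basis.

The other S-polynomials (S(f_1,f_3), S(f_1,f_4), S(f_2,f_3), S(f_2,f_4), S(f_3,f_4), S(f_1,h_5), S(f_2,h_5), S(f_3,h_5), S(f_4,h_5)) all reduce to 0 modulo the current basis, so we have a Gröbner basis.
Inter-reduce: drop elements whose leading term is divisible by another's, tail-reduce, and make monic.
Reduced Gröbner basis: {a - 1, b + 4}.

Since the basis is lex-ordered, b + 4 is univariate in b. Its roots are {-4}. Back-substituting each root into the other basis elements fixes the other coordinates.
  b = -4: the earlier basis element becomes a - 1 = 0, giving a = 1 — point (1, -4).
Zero-dimensionality of the ideal guarantees finitely many solutions over ℂ.

{(1, -4)}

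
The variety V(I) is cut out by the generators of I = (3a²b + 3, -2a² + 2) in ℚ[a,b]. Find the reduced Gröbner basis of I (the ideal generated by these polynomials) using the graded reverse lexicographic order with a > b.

f_1 = 3a²b + 3, LT = a²b.
f_2 = -2a² + 2, LT = a².

S(f_1,f_2): lcm = a²b. S = b + 1.
  leading term b: no divisor's leading term divides it; move b to the remainder.
  leading term 1: no divisor's leading term divides it; move 1 to the remainder.
  remainder b + 1 ≠ 0; add g_3 = b + 1 to the basis.

The other S-polynomials (S(f_1,g_3), S(f_2,g_3)) all reduce to 0 modulo the current basis, so we have a Gröbner basis.
Inter-reduce: drop elements whose leading term is divisible by another's, tail-reduce, and make monic.

G = {a² - 1, b + 1}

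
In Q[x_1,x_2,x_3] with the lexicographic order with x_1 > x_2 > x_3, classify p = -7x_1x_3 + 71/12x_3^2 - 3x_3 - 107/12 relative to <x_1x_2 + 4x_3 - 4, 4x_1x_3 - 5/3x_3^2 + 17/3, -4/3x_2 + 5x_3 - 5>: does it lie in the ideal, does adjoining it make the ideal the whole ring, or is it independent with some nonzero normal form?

First compute the reduced Gröbner basis of I by Buchberger's algorithm.
f_1 = x_1x_2 + 4x_3 - 4, LT = x_1x_2.
f_2 = 4x_1x_3 - 5/3x_3^2 + 17/3, LT = x_1x_3.
f_3 = -4/3x_2 + 5x_3 - 5, LT = x_2.

S(f_1,f_2): lcm = x_1x_2x_3. S = 5/12x_2x_3^2 - 17/12x_2 + 4x_3^2 - 4x_3.
  leading term x_2x_3^2: subtract (-5/16x_3^2)·f_3 from 5/12x_2x_3^2 - 17/12x_2 + 4x_3^2 - 4x_3 → -17/12x_2 + 25/16x_3^3 + 39/16x_3^2 - 4x_3
  leading term x_2: subtract (17/16)·f_3 from -17/12x_2 + 25/16x_3^3 + 39/16x_3^2 - 4x_3 → 25/16x_3^3 + 39/16x_3^2 - 149/16x_3 + 85/16
  leading term x_3^3: no divisor's leading term divides it; move 25/16x_3^3 to the remainder.
  leading term x_3^2: no divisor's leading term divides it; move 39/16x_3^2 to the remainder.
  leading term x_3: no divisor's leading term divides it; move -149/16x_3 to the remainder.
  leading term 1: no divisor's leading term divides it; move 85/16 to the remainder.
  remainder 25/16x_3^3 + 39/16x_3^2 - 149/16x_3 + 85/16 ≠ 0; add h_4 = 25/16x_3^3 + 39/16x_3^2 - 149/16x_3 + 85/16 to the basis.

S(f_1,f_3): lcm = x_1x_2. S = 15/4x_1x_3 - 15/4x_1 + 4x_3 - 4.
  leading term x_1x_3: subtract (15/16)·f_2 from 15/4x_1x_3 - 15/4x_1 + 4x_3 - 4 → -15/4x_1 + 25/16x_3^2 + 4x_3 - 149/16
  leading term x_1: no divisor's leading term divides it; move -15/4x_1 to the remainder.
  leading term x_3^2: no divisor's leading term divides it; move 25/16x_3^2 to the remainder.
  leading term x_3: no divisor's leading term divides it; move 4x_3 to the remainder.
  leading term 1: no divisor's leading term divides it; move -149/16 to the remainder.
  remainder -15/4x_1 + 25/16x_3^2 + 4x_3 - 149/16 ≠ 0; add h_5 = -15/4x_1 + 25/16x_3^2 + 4x_3 - 149/16 to the basis.

The other S-polynomials (S(f_2,f_3), S(f_1,h_4), S(f_2,h_4), S(f_3,h_4), S(f_1,h_5), S(f_2,h_5), S(f_3,h_5), S(h_4,h_5)) all reduce to 0 modulo the current basis, so we have a Gröbner basis.
Inter-reduce: drop elements whose leading term is divisible by another's, tail-reduce, and make monic.
Reduced Gröbner basis: {x_1 - 5/12x_3^2 - 16/15x_3 + 149/60, x_2 - 15/4x_3 + 15/4, x_3^3 + 39/25x_3^2 - 149/25x_3 + 17/5}.
Label its elements g_1 = x_1 - 5/12x_3^2 - 16/15x_3 + 149/60, g_2 = x_2 - 15/4x_3 + 15/4, g_3 = x_3^3 + 39/25x_3^2 - 149/25x_3 + 17/5.

Reduce p = -7x_1x_3 + 71/12x_3^2 - 3x_3 - 107/12 modulo G:
  leading term x_1x_3: subtract (-7x_3)·g_1 from -7x_1x_3 + 71/12x_3^2 - 3x_3 - 107/12 → -35/12x_3^3 - 31/20x_3^2 + 863/60x_3 - 107/12
  leading term x_3^3: subtract (-35/12)·g_3 from -35/12x_3^3 - 31/20x_3^2 + 863/60x_3 - 107/12 → 3x_3^2 - 3x_3 + 1
  leading term x_3^2: no divisor's leading term divides it; move 3x_3^2 to the remainder.
  leading term x_3: no divisor's leading term divides it; move -3x_3 to the remainder.
  leading term 1: no divisor's leading term divides it; move 1 to the remainder.
  normal form = 3x_3^2 - 3x_3 + 1.
The normal form is nonzero, so p ∉ I. Since p minus its normal form lies in I, I + (p) = I + (r) where r = 3x_3^2 - 3x_3 + 1; decide whether this ideal is the whole ring.
Run Buchberger on G together with r (pairs among the g_i already reduce to 0 since G is a Gröbner basis):
g_1 = x_1 - 5/12x_3^2 - 16/15x_3 + 149/60, LT = x_1.
g_2 = x_2 - 15/4x_3 + 15/4, LT = x_2.
g_3 = x_3^3 + 39/25x_3^2 - 149/25x_3 + 17/5, LT = x_3^3.
r = 3x_3^2 - 3x_3 + 1, LT = x_3^2.

S(g_3,r): lcm = x_3^3. S = 64/25x_3^2 - 472/75x_3 + 17/5.
  leading term x_3^2: subtract (64/75)·r from 64/25x_3^2 - 472/75x_3 + 17/5 → -56/15x_3 + 191/75
  leading term x_3: no divisor's leading term divides it; move -56/15x_3 to the remainder.
  leading term 1: no divisor's leading term divides it; move 191/75 to the remainder.
  remainder -56/15x_3 + 191/75 ≠ 0; add m_5 = -56/15x_3 + 191/75 to the basis.

S(g_3,m_5): lcm = x_3^3. S = 3139/1400x_3^2 - 149/25x_3 + 17/5.
  leading term x_3^2: subtract (3139/4200)·r from 3139/1400x_3^2 - 149/25x_3 + 17/5 → -1041/280x_3 + 11141/4200
  leading term x_3: subtract (3123/3136)·m_5 from -1041/280x_3 + 11141/4200 → 27403/235200
  leading term 1: no divisor's leading term divides it; move 27403/235200 to the remainder.
  remainder 27403/235200 ≠ 0; add m_6 = 27403/235200 to the basis.

The other S-polynomials (S(g_1,g_2), S(g_1,g_3), S(g_1,r), S(g_2,g_3), S(g_2,r), S(g_1,m_5), S(g_2,m_5), S(r,m_5), S(g_1,m_6), S(g_2,m_6), S(g_3,m_6), S(r,m_6), S(m_5,m_6)) all reduce to 0 modulo the current basis, so we have a Gröbner basis.
Inter-reduce: drop elements whose leading term is divisible by another's, tail-reduce, and make monic.
Reduced Gröbner basis: {1}.
The reduced Gröbner basis of I + (p) is {1}: the ideal is the whole ring, so the enlarged system has no common solution — adjoining p is inconsistent.

Adjoining -7x_1x_3 + 71/12x_3^2 - 3x_3 - 107/12 makes the ideal the whole ring: the system is inconsistent.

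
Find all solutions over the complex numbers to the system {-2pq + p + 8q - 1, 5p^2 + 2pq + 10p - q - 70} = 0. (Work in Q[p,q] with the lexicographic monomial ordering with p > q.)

Compute a lex Gröbner basis by Buchberger's algorithm.
f_1 = -2pq + p + 8q - 1, LT = pq.
f_2 = 5p^2 + 2pq + 10p - q - 70, LT = p^2.

S(f_1,f_2): lcm = p^2q. S = -1/2p^2 - 2/5pq^2 - 6pq + 1/2p + 1/5q^2 + 14q.
  leading term p^2: subtract (-1/10)·f_2 from -1/2p^2 - 2/5pq^2 - 6pq + 1/2p + 1/5q^2 + 14q → -2/5pq^2 - 29/5pq + 3/2p + 1/5q^2 + 139/10q - 7
  leading term pq^2: subtract (1/5q)·f_1 from -2/5pq^2 - 29/5pq + 3/2p + 1/5q^2 + 139/10q - 7 → -6pq + 3/2p - 7/5q^2 + 141/10q - 7
  leading term pq: subtract (3)·f_1 from -6pq + 3/2p - 7/5q^2 + 141/10q - 7 → -3/2p - 7/5q^2 - 99/10q - 4
  leading term p: no divisor's leading term divides it; move -3/2p to the remainder.
  leading term q^2: no divisor's leading term divides it; move -7/5q^2 to the remainder.
  leading term q: no divisor's leading term divides it; move -99/10q to the remainder.
  leading term 1: no divisor's leading term divides it; move -4 to the remainder.
  remainder -3/2p - 7/5q^2 - 99/10q - 4 ≠ 0; add h_3 = -3/2p - 7/5q^2 - 99/10q - 4 to the basis.

S(f_1,h_3): lcm = pq. S = -1/2p - 14/15q^3 - 33/5q^2 - 20/3q + 1/2.
  leading term p: subtract (1/3)·h_3 from -1/2p - 14/15q^3 - 33/5q^2 - 20/3q + 1/2 → -14/15q^3 - 92/15q^2 - 101/30q + 11/6
  leading term q^3: no divisor's leading term divides it; move -14/15q^3 to the remainder.
  leading term q^2: no divisor's leading term divides it; move -92/15q^2 to the remainder.
  leading term q: no divisor's leading term divides it; move -101/30q to the remainder.
  leading term 1: no divisor's leading term divides it; move 11/6 to the remainder.
  remainder -14/15q^3 - 92/15q^2 - 101/30q + 11/6 ≠ 0; add h_4 = -14/15q^3 - 92/15q^2 - 101/30q + 11/6 to the basis.

The other S-polynomials (S(f_2,h_3), S(f_1,h_4), S(f_2,h_4), S(h_3,h_4)) all reduce to 0 modulo the current basis, so we have a Gröbner basis.
Inter-reduce: drop elements whose leading term is divisible by another's, tail-reduce, and make monic.
Reduced Gröbner basis: {p + 14/15q^2 + 33/5q + 8/3, q^3 + 46/7q^2 + 101/28q - 55/28}.

A lex Gröbner basis eliminates variables successively. Here q^3 + 46/7q^2 + 101/28q - 55/28 depends only on q, with roots {-1, -39/14 + sqrt(1906)/14, -sqrt(1906)/14 - 39/14}; lifting each root through the earlier basis elements recovers the full solutions.
  q = -1: the earlier basis element becomes p - 3 = 0, giving p = 3 — point (3, -1).
  q = -39/14 + sqrt(1906)/14: the earlier basis element becomes p + 3/5 + sqrt(1906)/10 = 0, giving p = -sqrt(1906)/10 - 3/5 — point (-sqrt(1906)/10 - 3/5, -39/14 + sqrt(1906)/14).
  q = -sqrt(1906)/14 - 39/14: the earlier basis element becomes p - sqrt(1906)/10 + 3/5 = 0, giving p = -3/5 + sqrt(1906)/10 — point (-3/5 + sqrt(1906)/10, -sqrt(1906)/14 - 39/14).
Each listed point satisfies every original equation (direct substitution).

{(3, -1), (-sqrt(1906)/10 - 3/5, -39/14 + sqrt(1906)/14), (-3/5 + sqrt(1906)/10, -sqrt(1906)/14 - 39/14)}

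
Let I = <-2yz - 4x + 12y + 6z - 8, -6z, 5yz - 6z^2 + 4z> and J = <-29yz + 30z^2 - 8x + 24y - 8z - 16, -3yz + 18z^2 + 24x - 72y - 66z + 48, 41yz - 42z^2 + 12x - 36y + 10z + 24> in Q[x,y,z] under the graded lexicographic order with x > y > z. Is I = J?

For a fixed monomial order, each ideal has a unique reduced Gröbner basis; comparing bases decides equality.
Buchberger on the first generating set:
f_1 = -2yz - 4x + 12y + 6z - 8, LT = yz.
f_2 = -6z, LT = z.
f_3 = 5yz - 6z^2 + 4z, LT = yz.

S(f_1,f_2): lcm = yz. S = 2x - 6y - 3z + 4.
  reduce S modulo (f_1, f_2, f_3):
  remainder 2x - 6y + 4 ≠ 0; add g_4 = 2x - 6y + 4 to the basis.

The other S-polynomials (S(f_1,f_3), S(f_2,f_3), S(f_1,g_4), S(f_2,g_4), S(f_3,g_4)) all reduce to 0 modulo the current basis, so we have a Gröbner basis.
Inter-reduce: drop elements whose leading term is divisible by another's, tail-reduce, and make monic.
Reduced Gröbner basis: {x - 3y + 2, z}.

Buchberger on the second generating set:
h_1 = -29yz + 30z^2 - 8x + 24y - 8z - 16, LT = yz.
h_2 = -3yz + 18z^2 + 24x - 72y - 66z + 48, LT = yz.
h_3 = 41yz - 42z^2 + 12x - 36y + 10z + 24, LT = yz.

S(h_1,h_2): lcm = yz. S = 144/29z^2 + 240/29x - 720/29y - 630/29z + 480/29.
  reduce S modulo (h_1, h_2, h_3):
  remainder 144/29z^2 + 240/29x - 720/29y - 630/29z + 480/29 ≠ 0; add k_4 = 144/29z^2 + 240/29x - 720/29y - 630/29z + 480/29 to the basis.

S(h_1,h_3): lcm = yz. S = -12/1189z^2 - 20/1189x + 60/1189y + 38/1189z - 40/1189.
  reduce S modulo (h_1, h_2, h_3, k_4):
  remainder -1/82z ≠ 0; add k_5 = -1/82z to the basis.

S(h_1,k_4): lcm = yz^2. S = -30/29z^3 - 5/3xy + 8/29xz + 5y^2 + 823/232yz + 8/29z^2 - 10/3y + 16/29z.
  reduce S modulo (h_1, h_2, h_3, k_4, k_5):
  remainder -5/3xy + 5y^2 + 31/3x - 103/3y + 62/3 ≠ 0; add k_6 = -5/3xy + 5y^2 + 31/3x - 103/3y + 62/3 to the basis.

S(h_3,k_4): lcm = yz^2. S = -42/41z^3 - 5/3xy + 12/41xz + 5y^2 + 1147/328yz + 10/41z^2 - 10/3y + 24/41z.
  reduce S modulo (h_1, h_2, h_3, k_4, k_5, k_6):
  remainder -5/246x + 5/82y - 5/123 ≠ 0; add k_7 = -5/246x + 5/82y - 5/123 to the basis.

The other S-polynomials (S(h_2,h_3), S(h_2,k_4), S(h_1,k_5), S(h_2,k_5), S(h_3,k_5), S(k_4,k_5), S(h_1,k_6), S(h_2,k_6), S(h_3,k_6), S(k_4,k_6), S(k_5,k_6), S(h_1,k_7), S(h_2,k_7), S(h_3,k_7), S(k_4,k_7), S(k_5,k_7), S(k_6,k_7)) all reduce to 0 modulo the current basis, so we have a Gröbner basis.
Inter-reduce: drop elements whose leading term is divisible by another's, tail-reduce, and make monic.
Reduced Gröbner basis: {x - 3y + 2, z}.

The two bases agree; hence the ideals are identical.
The choice of monomial ordering does not affect the verdict — as long as both bases are computed under the same ordering, their equality decides ideal equality.

Yes, the ideals are equal.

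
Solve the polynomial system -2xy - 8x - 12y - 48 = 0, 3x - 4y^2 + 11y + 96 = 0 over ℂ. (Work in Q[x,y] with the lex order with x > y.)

{(4, -4), (-6, -13/4), (-6, 6)}

Compute a lex Gröbner basis by Buchberger's algorithm.
f_1 = -2xy - 8x - 12y - 48, LT = xy.
f_2 = 3x - 4y^2 + 11y + 96, LT = x.

S(f_1,f_2): lcm = xy. S = 4x + 4/3y^3 - 11/3y^2 - 26y + 24.
  leading term x: subtract (4/3)·f_2 from 4x + 4/3y^3 - 11/3y^2 - 26y + 24 → 4/3y^3 + 5/3y^2 - 122/3y - 104
  leading term y^3: no divisor's leading term divides it; move 4/3y^3 to the remainder.
  leading term y^2: no divisor's leading term divides it; move 5/3y^2 to the remainder.
  leading term y: no divisor's leading term divides it; move -122/3y to the remainder.
  leading term 1: no divisor's leading term divides it; move -104 to the remainder.
  remainder 4/3y^3 + 5/3y^2 - 122/3y - 104 ≠ 0; add h_3 = 4/3y^3 + 5/3y^2 - 122/3y - 104 to the basis.

S(f_1,h_3): lcm = xy^3. S = 11/4xy^2 + 61/2xy + 78x + 6y^3 + 24y^2.
  leading term xy^2: subtract (-11/8y)·f_1 from 11/4xy^2 + 61/2xy + 78x + 6y^3 + 24y^2 → 39/2xy + 78x + 6y^3 + 15/2y^2 - 66y
  leading term xy: subtract (-39/4)·f_1 from 39/2xy + 78x + 6y^3 + 15/2y^2 - 66y → 6y^3 + 15/2y^2 - 183y - 468
  leading term y^3: subtract (9/2)·h_3 from 6y^3 + 15/2y^2 - 183y - 468 → 0
  remainder 0.

S(f_2,h_3): leading monomials are coprime, so the S-polynomial reduces to 0 (Buchberger's first criterion).
Every S-polynomial of the final basis reduces to 0, so we have a Gröbner basis.
Inter-reduce: drop elements whose leading term is divisible by another's, tail-reduce, and make monic.
Reduced Gröbner basis: {x - 4/3y^2 + 11/3y + 32, y^3 + 5/4y^2 - 61/2y - 78}.

From the last basis element, y^3 + 5/4y^2 - 61/2y - 78 = 0, so y takes values in {-4, -13/4, 6}. Each choice, substituted upward through the basis, yields the corresponding point(s) of the solution set.
  y = -4: the earlier basis element becomes x - 4 = 0, giving x = 4 — point (4, -4).
  y = -13/4: the earlier basis element becomes x + 6 = 0, giving x = -6 — point (-6, -13/4).
  y = 6: the earlier basis element becomes x + 6 = 0, giving x = -6 — point (-6, 6).
Substituting each solution back into the original system confirms all equations vanish.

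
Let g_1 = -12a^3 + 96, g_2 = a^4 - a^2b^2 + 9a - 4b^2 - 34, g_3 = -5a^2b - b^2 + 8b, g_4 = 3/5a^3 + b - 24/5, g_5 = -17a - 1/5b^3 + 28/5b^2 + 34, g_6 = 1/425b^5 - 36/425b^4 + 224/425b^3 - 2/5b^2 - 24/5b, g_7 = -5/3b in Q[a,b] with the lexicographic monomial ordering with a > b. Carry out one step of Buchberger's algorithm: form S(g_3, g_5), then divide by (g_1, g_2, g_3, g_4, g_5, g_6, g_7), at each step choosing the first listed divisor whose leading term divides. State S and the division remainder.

lcm(LM(g_3), LM(g_5)) = a^2b.
S = (lcm/LT(g_3))·g_3 − (lcm/LT(g_5))·g_5 = -1/85ab^4 + 28/85ab^3 + 2ab + 1/5b^2 - 8/5b.
Reduce S modulo (g_1, g_2, g_3, g_4, g_5, g_6, g_7) in that order:
  leading term ab^4: subtract (1/1445b^4)·g_5 from -1/85ab^4 + 28/85ab^3 + 2ab + 1/5b^2 - 8/5b → 28/85ab^3 + 2ab + 1/7225b^7 - 28/7225b^6 - 2/85b^4 + 1/5b^2 - 8/5b
  leading term ab^3: subtract (-28/1445b^3)·g_5 from 28/85ab^3 + 2ab + 1/7225b^7 - 28/7225b^6 - 2/85b^4 + 1/5b^2 - 8/5b → 2ab + 1/7225b^7 - 56/7225b^6 + 784/7225b^5 - 2/85b^4 + 56/85b^3 + 1/5b^2 - 8/5b
  leading term ab: subtract (-2/17b)·g_5 from 2ab + 1/7225b^7 - 56/7225b^6 + 784/7225b^5 - 2/85b^4 + 56/85b^3 + 1/5b^2 - 8/5b → 1/7225b^7 - 56/7225b^6 + 784/7225b^5 - 4/85b^4 + 112/85b^3 + 1/5b^2 + 12/5b
  leading term b^7: subtract (1/17b^2)·g_6 from 1/7225b^7 - 56/7225b^6 + 784/7225b^5 - 4/85b^4 + 112/85b^3 + 1/5b^2 + 12/5b → -4/1445b^6 + 112/1445b^5 - 2/85b^4 + 8/5b^3 + 1/5b^2 + 12/5b
  leading term b^6: subtract (-20/17b)·g_6 from -4/1445b^6 + 112/1445b^5 - 2/85b^4 + 8/5b^3 + 1/5b^2 + 12/5b → -32/1445b^5 + 862/1445b^4 + 96/85b^3 - 463/85b^2 + 12/5b
  leading term b^5: subtract (-160/17)·g_6 from -32/1445b^5 + 862/1445b^4 + 96/85b^3 - 463/85b^2 + 12/5b → -58/289b^4 + 1760/289b^3 - 783/85b^2 - 3636/85b
  leading term b^4: subtract (174/1445b^3)·g_7 from -58/289b^4 + 1760/289b^3 - 783/85b^2 - 3636/85b → 1760/289b^3 - 783/85b^2 - 3636/85b
  leading term b^3: subtract (-1056/289b^2)·g_7 from 1760/289b^3 - 783/85b^2 - 3636/85b → -783/85b^2 - 3636/85b
  leading term b^2: subtract (2349/425b)·g_7 from -783/85b^2 - 3636/85b → -3636/85b
  leading term b: subtract (10908/425)·g_7 from -3636/85b → 0
The remainder is 0, so this S-polynomial contributes no new basis element.
This is the inner loop of Buchberger's algorithm — each nonzero remainder becomes a new basis element.

S(g_3, g_5) = -1/85ab^4 + 28/85ab^3 + 2ab + 1/5b^2 - 8/5b; remainder on division = 0.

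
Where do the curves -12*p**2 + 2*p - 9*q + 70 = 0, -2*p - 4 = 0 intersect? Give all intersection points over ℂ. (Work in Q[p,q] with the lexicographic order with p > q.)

{(-2, 2)}

Compute a lex Gröbner basis by Buchberger's algorithm.
f_1 = -12*p**2 + 2*p - 9*q + 70, LT = p**2.
f_2 = -2*p - 4, LT = p.

S(f_1,f_2): lcm = p**2. S = -13/6*p + 3/4*q - 35/6.
  leading term p: subtract (13/12)·f_2 from -13/6*p + 3/4*q - 35/6 → 3/4*q - 3/2
  leading term q: no divisor's leading term divides it; move 3/4*q to the remainder.
  leading term 1: no divisor's leading term divides it; move -3/2 to the remainder.
  remainder 3/4*q - 3/2 ≠ 0; add h_3 = 3/4*q - 3/2 to the basis.

The other S-polynomials (S(f_1,h_3), S(f_2,h_3)) all reduce to 0 modulo the current basis, so we have a Gröbner basis.
Inter-reduce: drop elements whose leading term is divisible by another's, tail-reduce, and make monic.
Reduced Gröbner basis: {p + 2, q - 2}.

A lex Gröbner basis eliminates variables successively. Here q - 2 depends only on q, with roots {2}; lifting each root through the earlier basis elements recovers the full solutions.
  q = 2: the earlier basis element becomes p + 2 = 0, giving p = -2 — point (-2, 2).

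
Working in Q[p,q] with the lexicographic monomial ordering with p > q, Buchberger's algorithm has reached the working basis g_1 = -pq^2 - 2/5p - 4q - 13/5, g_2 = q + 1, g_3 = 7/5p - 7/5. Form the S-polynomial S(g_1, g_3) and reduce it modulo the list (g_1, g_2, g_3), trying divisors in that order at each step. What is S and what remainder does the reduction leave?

lcm(LM(g_1), LM(g_3)) = pq^2.
S = (lcm/LT(g_1))·g_1 − (lcm/LT(g_3))·g_3 = 2/5p + q^2 + 4q + 13/5.
Reduce S modulo (g_1, g_2, g_3) in that order:
  leading term p: subtract (2/7)·g_3 from 2/5p + q^2 + 4q + 13/5 → q^2 + 4q + 3
  leading term q^2: subtract (q)·g_2 from q^2 + 4q + 3 → 3q + 3
  leading term q: subtract (3)·g_2 from 3q + 3 → 0
The remainder is 0, so this S-polynomial contributes no new basis element.

S(g_1, g_3) = 2/5p + q^2 + 4q + 13/5; remainder on division = 0.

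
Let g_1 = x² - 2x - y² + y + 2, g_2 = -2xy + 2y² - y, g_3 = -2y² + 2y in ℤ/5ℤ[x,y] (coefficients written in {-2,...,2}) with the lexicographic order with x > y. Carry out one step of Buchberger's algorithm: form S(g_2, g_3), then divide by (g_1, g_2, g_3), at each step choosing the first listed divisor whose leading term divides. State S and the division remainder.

lcm(LM(g_2), LM(g_3)) = xy².
S = (lcm/LT(g_2))·g_2 − (lcm/LT(g_3))·g_3 = xy - y³ - 2y².
Reduce S modulo (g_1, g_2, g_3) in that order:
  leading term xy: subtract (2)·g_2 from xy - y³ - 2y² → -y³ - y² + 2y
  leading term y³: subtract (-2y)·g_3 from -y³ - y² + 2y → -2y² + 2y
  leading term y²: subtract (1)·g_3 from -2y² + 2y → 0
The remainder is 0, so this S-polynomial contributes no new basis element.
This is the inner loop of Buchberger's algorithm — each nonzero remainder becomes a new basis element.

S(g_2, g_3) = xy - y³ - 2y²; remainder on division = 0.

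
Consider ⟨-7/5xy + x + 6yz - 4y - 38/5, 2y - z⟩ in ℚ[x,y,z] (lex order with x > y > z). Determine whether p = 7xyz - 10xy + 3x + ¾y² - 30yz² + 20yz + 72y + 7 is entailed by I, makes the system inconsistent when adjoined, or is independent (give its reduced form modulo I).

First compute the reduced Gröbner basis of I by Buchberger's algorithm.
f_1 = -7/5xy + x + 6yz - 4y - 38/5, LT = xy.
f_2 = 2y - z, LT = y.

S(f_1,f_2): lcm = xy. S = ½xz - 5/7x - 30/7yz + 20/7y + 38/7.
  leading term xz: no divisor's leading term divides it; move ½xz to the remainder.
  leading term x: no divisor's leading term divides it; move -5/7x to the remainder.
  leading term yz: subtract (-15/7z)·f_2 from -30/7yz + 20/7y + 38/7 → 20/7y - 15/7z² + 38/7
  leading term y: subtract (10/7)·f_2 from 20/7y - 15/7z² + 38/7 → -15/7z² + 10/7z + 38/7
  leading term z²: no divisor's leading term divides it; move -15/7z² to the remainder.
  leading term z: no divisor's leading term divides it; move 10/7z to the remainder.
  leading term 1: no divisor's leading term divides it; move 38/7 to the remainder.
  remainder ½xz - 5/7x - 15/7z² + 10/7z + 38/7 ≠ 0; add h_3 = ½xz - 5/7x - 15/7z² + 10/7z + 38/7 to the basis.

The other S-polynomials (S(f_1,h_3), S(f_2,h_3)) all reduce to 0 modulo the current basis, so we have a Gröbner basis.
Inter-reduce: drop elements whose leading term is divisible by another's, tail-reduce, and make monic.
Reduced Gröbner basis: {xz - 10/7x - 30/7z² + 20/7z + 76/7, y - ½z}.
Label its elements g_1 = xz - 10/7x - 30/7z² + 20/7z + 76/7, g_2 = y - ½z.

Reduce p = 7xyz - 10xy + 3x + ¾y² - 30yz² + 20yz + 72y + 7 modulo G:
  leading term xyz: subtract (7y)·g_1 from 7xyz - 10xy + 3x + ¾y² - 30yz² + 20yz + 72y + 7 → 3x + ¾y² - 4y + 7
  leading term x: no divisor's leading term divides it; move 3x to the remainder.
  leading term y²: subtract (¾y)·g_2 from ¾y² - 4y + 7 → ⅜yz - 4y + 7
  leading term yz: subtract (⅜z)·g_2 from ⅜yz - 4y + 7 → -4y + 3/16z² + 7
  leading term y: subtract (-4)·g_2 from -4y + 3/16z² + 7 → 3/16z² - 2z + 7
  leading term z²: no divisor's leading term divides it; move 3/16z² to the remainder.
  leading term z: no divisor's leading term divides it; move -2z to the remainder.
  leading term 1: no divisor's leading term divides it; move 7 to the remainder.
  normal form = 3x + 3/16z² - 2z + 7.
The normal form is nonzero, so p ∉ I. Since p minus its normal form lies in I, I + (p) = I + (r) where r = 3x + 3/16z² - 2z + 7; decide whether this ideal is the whole ring.
Run Buchberger on G together with r (pairs among the g_i already reduce to 0 since G is a Gröbner basis):
g_1 = xz - 10/7x - 30/7z² + 20/7z + 76/7, LT = xz.
g_2 = y - ½z, LT = y.
r = 3x + 3/16z² - 2z + 7, LT = x.

S(g_1,r): lcm = xz. S = -10/7x - 1/16z³ - 76/21z² + 11/21z + 76/7.
  leading term x: subtract (-10/21)·r from -10/7x - 1/16z³ - 76/21z² + 11/21z + 76/7 → -1/16z³ - 593/168z² - 3/7z + 298/21
  leading term z³: no divisor's leading term divides it; move -1/16z³ to the remainder.
  leading term z²: no divisor's leading term divides it; move -593/168z² to the remainder.
  leading term z: no divisor's leading term divides it; move -3/7z to the remainder.
  leading term 1: no divisor's leading term divides it; move 298/21 to the remainder.
  remainder -1/16z³ - 593/168z² - 3/7z + 298/21 ≠ 0; add m_4 = -1/16z³ - 593/168z² - 3/7z + 298/21 to the basis.

The other S-polynomials (S(g_1,g_2), S(g_2,r), S(g_1,m_4), S(g_2,m_4), S(r,m_4)) all reduce to 0 modulo the current basis, so we have a Gröbner basis.
Inter-reduce: drop elements whose leading term is divisible by another's, tail-reduce, and make monic.
Reduced Gröbner basis: {x + 1/16z² - ⅔z + 7/3, y - ½z, z³ + 1186/21z² + 48/7z - 4768/21}.
The reduced Gröbner basis of I + (p) is {x + 1/16z² - ⅔z + 7/3, y - ½z, z³ + 1186/21z² + 48/7z - 4768/21} ≠ {1}, a proper ideal, so the enlarged system stays consistent: p is independent of I, with normal form 3x + 3/16z² - 2z + 7.

7xyz - 10xy + 3x + ¾y² - 30yz² + 20yz + 72y + 7 is independent of I; its normal form modulo I is 3x + 3/16z² - 2z + 7.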